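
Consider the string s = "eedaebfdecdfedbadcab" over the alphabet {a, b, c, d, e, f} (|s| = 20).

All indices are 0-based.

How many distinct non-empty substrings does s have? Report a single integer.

rank | idx | suffix
   0 |  18 | ab
   1 |  15 | adcab
   2 |   3 | aebfdecdfedbadcab
   3 |  19 | b
   4 |  14 | badcab
   5 |   5 | bfdecdfedbadcab
   6 |  17 | cab
   7 |   9 | cdfedbadcab
   8 |   2 | daebfdecdfedbadcab
   9 |  13 | dbadcab
  10 |  16 | dcab
  11 |   7 | decdfedbadcab
  12 |  10 | dfedbadcab
  13 |   4 | ebfdecdfedbadcab
  14 |   8 | ecdfedbadcab
  15 |   1 | edaebfdecdfedbadcab
  16 |  12 | edbadcab
  17 |   0 | eedaebfdecdfedbadcab
  18 |   6 | fdecdfedbadcab
  19 |  11 | fedbadcab

SA = [18, 15, 3, 19, 14, 5, 17, 9, 2, 13, 16, 7, 10, 4, 8, 1, 12, 0, 6, 11]
[i] adj suffixes → lcp
  [1] 18/15 → 1 ('a')
  [2] 15/3 → 1 ('a')
  [3] 3/19 → 0 ('')
  [4] 19/14 → 1 ('b')
  [5] 14/5 → 1 ('b')
  [6] 5/17 → 0 ('')
  [7] 17/9 → 1 ('c')
  [8] 9/2 → 0 ('')
  [9] 2/13 → 1 ('d')
  [10] 13/16 → 1 ('d')
  [11] 16/7 → 1 ('d')
  [12] 7/10 → 1 ('d')
  [13] 10/4 → 0 ('')
  [14] 4/8 → 1 ('e')
  [15] 8/1 → 1 ('e')
  [16] 1/12 → 2 ('ed')
  [17] 12/0 → 1 ('e')
  [18] 0/6 → 0 ('')
  [19] 6/11 → 1 ('f')

n(n+1)/2 = 20·21/2 = 210
Σ LCP = 0 + 1 + 1 + 0 + 1 + 1 + 0 + 1 + 0 + 1 + 1 + 1 + 1 + 0 + 1 + 1 + 2 + 1 + 0 + 1 = 15
distinct = 210 − 15 = 195

195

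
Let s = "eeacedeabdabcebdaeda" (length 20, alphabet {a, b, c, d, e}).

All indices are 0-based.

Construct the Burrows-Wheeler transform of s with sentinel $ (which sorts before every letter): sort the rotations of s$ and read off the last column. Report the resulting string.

rank  rotation               last
    0  $eeacedeabdabcebdaeda  a
    1  a$eeacedeabdabcebdaed  d
    2  abcebdaeda$eeacedeabd  d
    3  abdabcebdaeda$eeacede  e
    4  acedeabdabcebdaeda$ee  e
    5  aeda$eeacedeabdabcebd  d
    6  bcebdaeda$eeacedeabda  a
    7  bdabcebdaeda$eeacedea  a
    8  bdaeda$eeacedeabdabce  e
    9  cebdaeda$eeacedeabdab  b
   10  cedeabdabcebdaeda$eea  a
   11  da$eeacedeabdabcebdae  e
   12  dabcebdaeda$eeacedeab  b
   13  daeda$eeacedeabdabceb  b
   14  deabdabcebdaeda$eeace  e
   15  eabdabcebdaeda$eeaced  d
   16  eacedeabdabcebdaeda$e  e
   17  ebdaeda$eeacedeabdabc  c
   18  eda$eeacedeabdabcebda  a
   19  edeabdabcebdaeda$eeac  c
   20  eeacedeabdabcebdaeda$  $

addeedaaebaebbedecac$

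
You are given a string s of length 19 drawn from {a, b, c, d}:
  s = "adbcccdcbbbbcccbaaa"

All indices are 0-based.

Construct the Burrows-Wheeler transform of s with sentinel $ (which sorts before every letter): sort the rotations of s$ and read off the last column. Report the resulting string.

aaab$ccbbbdcdcbbccac

rank  rotation              last
    0  $adbcccdcbbbbcccbaaa  a
    1  a$adbcccdcbbbbcccbaa  a
    2  aa$adbcccdcbbbbcccba  a
    3  aaa$adbcccdcbbbbcccb  b
    4  adbcccdcbbbbcccbaaa$  $
    5  baaa$adbcccdcbbbbccc  c
    6  bbbbcccbaaa$adbcccdc  c
    7  bbbcccbaaa$adbcccdcb  b
    8  bbcccbaaa$adbcccdcbb  b
    9  bcccbaaa$adbcccdcbbb  b
   10  bcccdcbbbbcccbaaa$ad  d
   11  cbaaa$adbcccdcbbbbcc  c
   12  cbbbbcccbaaa$adbcccd  d
   13  ccbaaa$adbcccdcbbbbc  c
   14  cccbaaa$adbcccdcbbbb  b
   15  cccdcbbbbcccbaaa$adb  b
   16  ccdcbbbbcccbaaa$adbc  c
   17  cdcbbbbcccbaaa$adbcc  c
   18  dbcccdcbbbbcccbaaa$a  a
   19  dcbbbbcccbaaa$adbccc  c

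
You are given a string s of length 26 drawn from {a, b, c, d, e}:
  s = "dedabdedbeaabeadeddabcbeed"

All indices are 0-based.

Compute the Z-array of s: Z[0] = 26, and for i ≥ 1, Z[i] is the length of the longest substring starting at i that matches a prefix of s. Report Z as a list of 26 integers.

[26, 0, 1, 0, 0, 3, 0, 1, 0, 0, 0, 0, 0, 0, 0, 3, 0, 1, 1, 0, 0, 0, 0, 0, 0, 1]

Z[0]=26
i=1: fresh scan; Z[1]=0
i=2: fresh scan; Z[2]=1 scan→box=[2,3)
i=3: fresh scan; Z[3]=0
i=4: fresh scan; Z[4]=0
i=5: fresh scan; Z[5]=3 scan→box=[5,8)
i=6: min(r-i=2, Z[1]=0)=0; Z[6]=0
i=7: min(r-i=1, Z[2]=1)=1; Z[7]=1
i=8: fresh scan; Z[8]=0
i=9: fresh scan; Z[9]=0
i=10: fresh scan; Z[10]=0
i=11: fresh scan; Z[11]=0
i=12: fresh scan; Z[12]=0
i=13: fresh scan; Z[13]=0
i=14: fresh scan; Z[14]=0
i=15: fresh scan; Z[15]=3 scan→box=[15,18)
i=16: min(r-i=2, Z[1]=0)=0; Z[16]=0
i=17: min(r-i=1, Z[2]=1)=1; Z[17]=1
i=18: fresh scan; Z[18]=1 scan→box=[18,19)
i=19: fresh scan; Z[19]=0
i=20: fresh scan; Z[20]=0
i=21: fresh scan; Z[21]=0
i=22: fresh scan; Z[22]=0
i=23: fresh scan; Z[23]=0
i=24: fresh scan; Z[24]=0
i=25: fresh scan; Z[25]=1 scan→box=[25,26)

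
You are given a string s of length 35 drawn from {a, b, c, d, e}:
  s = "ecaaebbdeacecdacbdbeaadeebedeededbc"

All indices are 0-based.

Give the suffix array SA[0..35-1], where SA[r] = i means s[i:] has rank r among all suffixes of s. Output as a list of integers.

[20, 2, 14, 9, 21, 3, 5, 33, 16, 6, 18, 25, 34, 1, 15, 12, 10, 13, 32, 17, 7, 30, 22, 27, 19, 8, 4, 24, 0, 11, 31, 29, 26, 23, 28]

sorted suffixes:
  #0 SA[0]=20  'aadeebedeededbc'
  #1 SA[1]=2  'aaebbdeacecdacbdbeaadeebedeededbc'
  #2 SA[2]=14  'acbdbeaadeebedeededbc'
  #3 SA[3]=9  'acecdacbdbeaadeebedeededbc'
  #4 SA[4]=21  'adeebedeededbc'
  #5 SA[5]=3  'aebbdeacecdacbdbeaadeebedeededbc'
  #6 SA[6]=5  'bbdeacecdacbdbeaadeebedeededbc'
  #7 SA[7]=33  'bc'
  #8 SA[8]=16  'bdbeaadeebedeededbc'
  #9 SA[9]=6  'bdeacecdacbdbeaadeebedeededbc'
  #10 SA[10]=18  'beaadeebedeededbc'
  #11 SA[11]=25  'bedeededbc'
  #12 SA[12]=34  'c'
  #13 SA[13]=1  'caaebbdeacecdacbdbeaadeebedeededbc'
  #14 SA[14]=15  'cbdbeaadeebedeededbc'
  #15 SA[15]=12  'cdacbdbeaadeebedeededbc'
  #16 SA[16]=10  'cecdacbdbeaadeebedeededbc'
  #17 SA[17]=13  'dacbdbeaadeebedeededbc'
  #18 SA[18]=32  'dbc'
  #19 SA[19]=17  'dbeaadeebedeededbc'
  #20 SA[20]=7  'deacecdacbdbeaadeebedeededbc'
  #21 SA[21]=30  'dedbc'
  #22 SA[22]=22  'deebedeededbc'
  #23 SA[23]=27  'deededbc'
  #24 SA[24]=19  'eaadeebedeededbc'
  #25 SA[25]=8  'eacecdacbdbeaadeebedeededbc'
  #26 SA[26]=4  'ebbdeacecdacbdbeaadeebedeededbc'
  #27 SA[27]=24  'ebedeededbc'
  #28 SA[28]=0  'ecaaebbdeacecdacbdbeaadeebedeededbc'
  #29 SA[29]=11  'ecdacbdbeaadeebedeededbc'
  #30 SA[30]=31  'edbc'
  #31 SA[31]=29  'ededbc'
  #32 SA[32]=26  'edeededbc'
  #33 SA[33]=23  'eebedeededbc'
  #34 SA[34]=28  'eededbc'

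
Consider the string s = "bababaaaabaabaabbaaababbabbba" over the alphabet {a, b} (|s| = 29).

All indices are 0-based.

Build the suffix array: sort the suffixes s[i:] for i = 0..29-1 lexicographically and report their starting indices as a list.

[28, 5, 6, 17, 7, 10, 18, 13, 3, 8, 11, 1, 19, 14, 21, 24, 27, 4, 16, 9, 12, 2, 0, 20, 23, 26, 15, 22, 25]

sorted suffixes:
  #0 SA[0]=28  'a'
  #1 SA[1]=5  'aaaabaabaabbaaababbabbba'
  #2 SA[2]=6  'aaabaabaabbaaababbabbba'
  #3 SA[3]=17  'aaababbabbba'
  #4 SA[4]=7  'aabaabaabbaaababbabbba'
  #5 SA[5]=10  'aabaabbaaababbabbba'
  #6 SA[6]=18  'aababbabbba'
  #7 SA[7]=13  'aabbaaababbabbba'
  #8 SA[8]=3  'abaaaabaabaabbaaababbabbba'
  #9 SA[9]=8  'abaabaabbaaababbabbba'
  #10 SA[10]=11  'abaabbaaababbabbba'
  #11 SA[11]=1  'ababaaaabaabaabbaaababbabbba'
  #12 SA[12]=19  'ababbabbba'
  #13 SA[13]=14  'abbaaababbabbba'
  #14 SA[14]=21  'abbabbba'
  #15 SA[15]=24  'abbba'
  #16 SA[16]=27  'ba'
  #17 SA[17]=4  'baaaabaabaabbaaababbabbba'
  #18 SA[18]=16  'baaababbabbba'
  #19 SA[19]=9  'baabaabbaaababbabbba'
  #20 SA[20]=12  'baabbaaababbabbba'
  #21 SA[21]=2  'babaaaabaabaabbaaababbabbba'
  #22 SA[22]=0  'bababaaaabaabaabbaaababbabbba'
  #23 SA[23]=20  'babbabbba'
  #24 SA[24]=23  'babbba'
  #25 SA[25]=26  'bba'
  #26 SA[26]=15  'bbaaababbabbba'
  #27 SA[27]=22  'bbabbba'
  #28 SA[28]=25  'bbba'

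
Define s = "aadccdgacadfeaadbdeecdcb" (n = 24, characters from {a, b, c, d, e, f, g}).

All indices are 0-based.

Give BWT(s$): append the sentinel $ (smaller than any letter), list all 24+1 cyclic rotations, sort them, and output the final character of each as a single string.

be$gaaccdaddecacabacfeddd

rank  rotation                   last
    0  $aadccdgacadfeaadbdeecdcb  b
    1  aadbdeecdcb$aadccdgacadfe  e
    2  aadccdgacadfeaadbdeecdcb$  $
    3  acadfeaadbdeecdcb$aadccdg  g
    4  adbdeecdcb$aadccdgacadfea  a
    5  adccdgacadfeaadbdeecdcb$a  a
    6  adfeaadbdeecdcb$aadccdgac  c
    7  b$aadccdgacadfeaadbdeecdc  c
    8  bdeecdcb$aadccdgacadfeaad  d
    9  cadfeaadbdeecdcb$aadccdga  a
   10  cb$aadccdgacadfeaadbdeecd  d
   11  ccdgacadfeaadbdeecdcb$aad  d
   12  cdcb$aadccdgacadfeaadbdee  e
   13  cdgacadfeaadbdeecdcb$aadc  c
   14  dbdeecdcb$aadccdgacadfeaa  a
   15  dcb$aadccdgacadfeaadbdeec  c
   16  dccdgacadfeaadbdeecdcb$aa  a
   17  deecdcb$aadccdgacadfeaadb  b
   18  dfeaadbdeecdcb$aadccdgaca  a
   19  dgacadfeaadbdeecdcb$aadcc  c
   20  eaadbdeecdcb$aadccdgacadf  f
   21  ecdcb$aadccdgacadfeaadbde  e
   22  eecdcb$aadccdgacadfeaadbd  d
   23  feaadbdeecdcb$aadccdgacad  d
   24  gacadfeaadbdeecdcb$aadccd  d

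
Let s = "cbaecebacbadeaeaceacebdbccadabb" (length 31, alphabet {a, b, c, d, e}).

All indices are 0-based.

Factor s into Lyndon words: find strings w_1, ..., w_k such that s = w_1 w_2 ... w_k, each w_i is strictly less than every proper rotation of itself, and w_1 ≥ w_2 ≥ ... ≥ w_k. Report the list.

["c", "b", "aeceb", "acbadeaeaceacebdbccad", "abb"]

emit factor 1: 'c' (i=0, period=1)
emit factor 2: 'b' (i=1, period=1)
emit factor 3: 'aeceb' (i=2, period=5)
emit factor 4: 'acbadeaeaceacebdbccad' (i=7, period=21)
emit factor 5: 'abb' (i=28, period=3)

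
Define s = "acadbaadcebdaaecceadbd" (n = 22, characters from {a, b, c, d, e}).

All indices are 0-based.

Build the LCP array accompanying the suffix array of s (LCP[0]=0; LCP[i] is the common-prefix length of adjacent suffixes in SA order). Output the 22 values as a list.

rank→(start, suffix):
  0 → (5, 'aadcebdaaecceadbd')
  1 → (12, 'aaecceadbd')
  2 → (0, 'acadbaadcebdaaecceadbd')
  3 → (2, 'adbaadcebdaaecceadbd')
  4 → (18, 'adbd')
  5 → (6, 'adcebdaaecceadbd')
  6 → (13, 'aecceadbd')
  7 → (4, 'baadcebdaaecceadbd')
  8 → (20, 'bd')
  9 → (10, 'bdaaecceadbd')
  10 → (1, 'cadbaadcebdaaecceadbd')
  11 → (15, 'cceadbd')
  12 → (16, 'ceadbd')
  13 → (8, 'cebdaaecceadbd')
  14 → (21, 'd')
  15 → (11, 'daaecceadbd')
  16 → (3, 'dbaadcebdaaecceadbd')
  17 → (19, 'dbd')
  18 → (7, 'dcebdaaecceadbd')
  19 → (17, 'eadbd')
  20 → (9, 'ebdaaecceadbd')
  21 → (14, 'ecceadbd')

SA = [5, 12, 0, 2, 18, 6, 13, 4, 20, 10, 1, 15, 16, 8, 21, 11, 3, 19, 7, 17, 9, 14]
[i] adj suffixes → lcp
  [1] 5/12 → 2 ('aa')
  [2] 12/0 → 1 ('a')
  [3] 0/2 → 1 ('a')
  [4] 2/18 → 3 ('adb')
  [5] 18/6 → 2 ('ad')
  [6] 6/13 → 1 ('a')
  [7] 13/4 → 0 ('')
  [8] 4/20 → 1 ('b')
  [9] 20/10 → 2 ('bd')
  [10] 10/1 → 0 ('')
  [11] 1/15 → 1 ('c')
  [12] 15/16 → 1 ('c')
  [13] 16/8 → 2 ('ce')
  [14] 8/21 → 0 ('')
  [15] 21/11 → 1 ('d')
  [16] 11/3 → 1 ('d')
  [17] 3/19 → 2 ('db')
  [18] 19/7 → 1 ('d')
  [19] 7/17 → 0 ('')
  [20] 17/9 → 1 ('e')
  [21] 9/14 → 1 ('e')

[0, 2, 1, 1, 3, 2, 1, 0, 1, 2, 0, 1, 1, 2, 0, 1, 1, 2, 1, 0, 1, 1]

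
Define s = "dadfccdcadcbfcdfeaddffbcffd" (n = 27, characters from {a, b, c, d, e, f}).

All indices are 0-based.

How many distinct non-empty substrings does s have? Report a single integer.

349

sorted suffixes:
  #0 SA[0]=8  'adcbfcdfeaddffbcffd'
  #1 SA[1]=17  'addffbcffd'
  #2 SA[2]=1  'adfccdcadcbfcdfeaddffbcffd'
  #3 SA[3]=22  'bcffd'
  #4 SA[4]=11  'bfcdfeaddffbcffd'
  #5 SA[5]=7  'cadcbfcdfeaddffbcffd'
  #6 SA[6]=10  'cbfcdfeaddffbcffd'
  #7 SA[7]=4  'ccdcadcbfcdfeaddffbcffd'
  #8 SA[8]=5  'cdcadcbfcdfeaddffbcffd'
  #9 SA[9]=13  'cdfeaddffbcffd'
  #10 SA[10]=23  'cffd'
  #11 SA[11]=26  'd'
  #12 SA[12]=0  'dadfccdcadcbfcdfeaddffbcffd'
  #13 SA[13]=6  'dcadcbfcdfeaddffbcffd'
  #14 SA[14]=9  'dcbfcdfeaddffbcffd'
  #15 SA[15]=18  'ddffbcffd'
  #16 SA[16]=2  'dfccdcadcbfcdfeaddffbcffd'
  #17 SA[17]=14  'dfeaddffbcffd'
  #18 SA[18]=19  'dffbcffd'
  #19 SA[19]=16  'eaddffbcffd'
  #20 SA[20]=21  'fbcffd'
  #21 SA[21]=3  'fccdcadcbfcdfeaddffbcffd'
  #22 SA[22]=12  'fcdfeaddffbcffd'
  #23 SA[23]=25  'fd'
  #24 SA[24]=15  'feaddffbcffd'
  #25 SA[25]=20  'ffbcffd'
  #26 SA[26]=24  'ffd'

SA = [8, 17, 1, 22, 11, 7, 10, 4, 5, 13, 23, 26, 0, 6, 9, 18, 2, 14, 19, 16, 21, 3, 12, 25, 15, 20, 24]
[i] adj suffixes → lcp
  [1] 8/17 → 2 ('ad')
  [2] 17/1 → 2 ('ad')
  [3] 1/22 → 0 ('')
  [4] 22/11 → 1 ('b')
  [5] 11/7 → 0 ('')
  [6] 7/10 → 1 ('c')
  [7] 10/4 → 1 ('c')
  [8] 4/5 → 1 ('c')
  [9] 5/13 → 2 ('cd')
  [10] 13/23 → 1 ('c')
  [11] 23/26 → 0 ('')
  [12] 26/0 → 1 ('d')
  [13] 0/6 → 1 ('d')
  [14] 6/9 → 2 ('dc')
  [15] 9/18 → 1 ('d')
  [16] 18/2 → 1 ('d')
  [17] 2/14 → 2 ('df')
  [18] 14/19 → 2 ('df')
  [19] 19/16 → 0 ('')
  [20] 16/21 → 0 ('')
  [21] 21/3 → 1 ('f')
  [22] 3/12 → 2 ('fc')
  [23] 12/25 → 1 ('f')
  [24] 25/15 → 1 ('f')
  [25] 15/20 → 1 ('f')
  [26] 20/24 → 2 ('ff')

n(n+1)/2 = 27·28/2 = 378
Σ LCP = 0 + 2 + 2 + 0 + 1 + 0 + 1 + 1 + 1 + 2 + 1 + 0 + 1 + 1 + 2 + 1 + 1 + 2 + 2 + 0 + 0 + 1 + 2 + 1 + 1 + 1 + 2 = 29
distinct = 378 − 29 = 349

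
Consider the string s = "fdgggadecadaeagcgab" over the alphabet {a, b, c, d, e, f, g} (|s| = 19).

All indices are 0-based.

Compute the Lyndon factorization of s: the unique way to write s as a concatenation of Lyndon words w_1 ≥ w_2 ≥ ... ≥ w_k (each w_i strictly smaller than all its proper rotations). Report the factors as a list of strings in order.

["f", "dggg", "adec", "adaeagcg", "ab"]

emit factor 1: 'f' (i=0, period=1)
emit factor 2: 'dggg' (i=1, period=4)
emit factor 3: 'adec' (i=5, period=4)
emit factor 4: 'adaeagcg' (i=9, period=8)
emit factor 5: 'ab' (i=17, period=2)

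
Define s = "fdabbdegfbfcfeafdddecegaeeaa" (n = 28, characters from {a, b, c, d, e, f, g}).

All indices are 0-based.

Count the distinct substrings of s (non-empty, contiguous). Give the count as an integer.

380

rank→(start, suffix):
  0 → (27, 'a')
  1 → (26, 'aa')
  2 → (2, 'abbdegfbfcfeafdddecegaeeaa')
  3 → (23, 'aeeaa')
  4 → (14, 'afdddecegaeeaa')
  5 → (3, 'bbdegfbfcfeafdddecegaeeaa')
  6 → (4, 'bdegfbfcfeafdddecegaeeaa')
  7 → (9, 'bfcfeafdddecegaeeaa')
  8 → (20, 'cegaeeaa')
  9 → (11, 'cfeafdddecegaeeaa')
  10 → (1, 'dabbdegfbfcfeafdddecegaeeaa')
  11 → (16, 'dddecegaeeaa')
  12 → (17, 'ddecegaeeaa')
  13 → (18, 'decegaeeaa')
  14 → (5, 'degfbfcfeafdddecegaeeaa')
  15 → (25, 'eaa')
  16 → (13, 'eafdddecegaeeaa')
  17 → (19, 'ecegaeeaa')
  18 → (24, 'eeaa')
  19 → (21, 'egaeeaa')
  20 → (6, 'egfbfcfeafdddecegaeeaa')
  21 → (8, 'fbfcfeafdddecegaeeaa')
  22 → (10, 'fcfeafdddecegaeeaa')
  23 → (0, 'fdabbdegfbfcfeafdddecegaeeaa')
  24 → (15, 'fdddecegaeeaa')
  25 → (12, 'feafdddecegaeeaa')
  26 → (22, 'gaeeaa')
  27 → (7, 'gfbfcfeafdddecegaeeaa')

SA = [27, 26, 2, 23, 14, 3, 4, 9, 20, 11, 1, 16, 17, 18, 5, 25, 13, 19, 24, 21, 6, 8, 10, 0, 15, 12, 22, 7]
rank  pair      lcp
   1  s[27:],s[26:]  1  'a'
   2  s[26:],s[2:]  1  'a'
   3  s[2:],s[23:]  1  'a'
   4  s[23:],s[14:]  1  'a'
   5  s[14:],s[3:]  0  ''
   6  s[3:],s[4:]  1  'b'
   7  s[4:],s[9:]  1  'b'
   8  s[9:],s[20:]  0  ''
   9  s[20:],s[11:]  1  'c'
  10  s[11:],s[1:]  0  ''
  11  s[1:],s[16:]  1  'd'
  12  s[16:],s[17:]  2  'dd'
  13  s[17:],s[18:]  1  'd'
  14  s[18:],s[5:]  2  'de'
  15  s[5:],s[25:]  0  ''
  16  s[25:],s[13:]  2  'ea'
  17  s[13:],s[19:]  1  'e'
  18  s[19:],s[24:]  1  'e'
  19  s[24:],s[21:]  1  'e'
  20  s[21:],s[6:]  2  'eg'
  21  s[6:],s[8:]  0  ''
  22  s[8:],s[10:]  1  'f'
  23  s[10:],s[0:]  1  'f'
  24  s[0:],s[15:]  2  'fd'
  25  s[15:],s[12:]  1  'f'
  26  s[12:],s[22:]  0  ''
  27  s[22:],s[7:]  1  'g'

n(n+1)/2 = 28·29/2 = 406
Σ LCP = 0 + 1 + 1 + 1 + 1 + 0 + 1 + 1 + 0 + 1 + 0 + 1 + 2 + 1 + 2 + 0 + 2 + 1 + 1 + 1 + 2 + 0 + 1 + 1 + 2 + 1 + 0 + 1 = 26
distinct = 406 − 26 = 380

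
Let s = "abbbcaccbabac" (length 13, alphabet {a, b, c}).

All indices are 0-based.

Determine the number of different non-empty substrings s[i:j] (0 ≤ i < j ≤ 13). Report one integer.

sorted suffixes:
  #0 SA[0]=9  'abac'
  #1 SA[1]=0  'abbbcaccbabac'
  #2 SA[2]=11  'ac'
  #3 SA[3]=5  'accbabac'
  #4 SA[4]=8  'babac'
  #5 SA[5]=10  'bac'
  #6 SA[6]=1  'bbbcaccbabac'
  #7 SA[7]=2  'bbcaccbabac'
  #8 SA[8]=3  'bcaccbabac'
  #9 SA[9]=12  'c'
  #10 SA[10]=4  'caccbabac'
  #11 SA[11]=7  'cbabac'
  #12 SA[12]=6  'ccbabac'

SA = [9, 0, 11, 5, 8, 10, 1, 2, 3, 12, 4, 7, 6]
i: (SA[i-1],SA[i]) lcp shared
  1: (9,0) 2 'ab'
  2: (0,11) 1 'a'
  3: (11,5) 2 'ac'
  4: (5,8) 0 ''
  5: (8,10) 2 'ba'
  6: (10,1) 1 'b'
  7: (1,2) 2 'bb'
  8: (2,3) 1 'b'
  9: (3,12) 0 ''
  10: (12,4) 1 'c'
  11: (4,7) 1 'c'
  12: (7,6) 1 'c'

n(n+1)/2 = 13·14/2 = 91
Σ LCP = 0 + 2 + 1 + 2 + 0 + 2 + 1 + 2 + 1 + 0 + 1 + 1 + 1 = 14
distinct = 91 − 14 = 77

77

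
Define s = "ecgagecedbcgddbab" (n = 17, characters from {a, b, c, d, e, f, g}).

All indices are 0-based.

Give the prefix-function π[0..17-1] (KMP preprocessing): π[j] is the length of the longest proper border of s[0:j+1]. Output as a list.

[0, 0, 0, 0, 0, 1, 2, 1, 0, 0, 0, 0, 0, 0, 0, 0, 0]

π[0] = 0
j=1 s[j]='c': π[1]=0 (border '')
j=2 s[j]='g': π[2]=0 (border '')
j=3 s[j]='a': π[3]=0 (border '')
j=4 s[j]='g': π[4]=0 (border '')
j=5 s[j]='e': π[5]=1 (border 'e')
j=6 s[j]='c': π[6]=2 (border 'ec')
j=7 s[j]='e': k: 2→0; π[7]=1 (border 'e')
j=8 s[j]='d': k: 1→0; π[8]=0 (border '')
j=9 s[j]='b': π[9]=0 (border '')
j=10 s[j]='c': π[10]=0 (border '')
j=11 s[j]='g': π[11]=0 (border '')
j=12 s[j]='d': π[12]=0 (border '')
j=13 s[j]='d': π[13]=0 (border '')
j=14 s[j]='b': π[14]=0 (border '')
j=15 s[j]='a': π[15]=0 (border '')
j=16 s[j]='b': π[16]=0 (border '')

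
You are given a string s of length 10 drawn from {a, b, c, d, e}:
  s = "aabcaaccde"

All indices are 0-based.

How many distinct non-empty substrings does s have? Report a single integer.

rank | idx | suffix
   0 |   0 | aabcaaccde
   1 |   4 | aaccde
   2 |   1 | abcaaccde
   3 |   5 | accde
   4 |   2 | bcaaccde
   5 |   3 | caaccde
   6 |   6 | ccde
   7 |   7 | cde
   8 |   8 | de
   9 |   9 | e

SA = [0, 4, 1, 5, 2, 3, 6, 7, 8, 9]
rank  pair      lcp
   1  s[0:],s[4:]  2  'aa'
   2  s[4:],s[1:]  1  'a'
   3  s[1:],s[5:]  1  'a'
   4  s[5:],s[2:]  0  ''
   5  s[2:],s[3:]  0  ''
   6  s[3:],s[6:]  1  'c'
   7  s[6:],s[7:]  1  'c'
   8  s[7:],s[8:]  0  ''
   9  s[8:],s[9:]  0  ''

n(n+1)/2 = 10·11/2 = 55
Σ LCP = 0 + 2 + 1 + 1 + 0 + 0 + 1 + 1 + 0 + 0 = 6
distinct = 55 − 6 = 49

49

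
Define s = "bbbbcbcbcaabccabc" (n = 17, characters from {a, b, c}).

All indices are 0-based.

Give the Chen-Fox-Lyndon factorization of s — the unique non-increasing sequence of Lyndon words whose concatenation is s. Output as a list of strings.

emit factor 1: 'bbbbcbcbc' (i=0, period=9)
emit factor 2: 'aabccabc' (i=9, period=8)

["bbbbcbcbc", "aabccabc"]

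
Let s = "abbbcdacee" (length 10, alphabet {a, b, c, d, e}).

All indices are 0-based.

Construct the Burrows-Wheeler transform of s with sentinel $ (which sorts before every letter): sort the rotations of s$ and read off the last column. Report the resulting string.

e$dabbbacec

rank  rotation     last
    0  $abbbcdacee  e
    1  abbbcdacee$  $
    2  acee$abbbcd  d
    3  bbbcdacee$a  a
    4  bbcdacee$ab  b
    5  bcdacee$abb  b
    6  cdacee$abbb  b
    7  cee$abbbcda  a
    8  dacee$abbbc  c
    9  e$abbbcdace  e
   10  ee$abbbcdac  c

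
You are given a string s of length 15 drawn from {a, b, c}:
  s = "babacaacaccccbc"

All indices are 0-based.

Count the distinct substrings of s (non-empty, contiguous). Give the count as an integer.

100

sorted suffixes:
  #0 SA[0]=5  'aacaccccbc'
  #1 SA[1]=1  'abacaacaccccbc'
  #2 SA[2]=3  'acaacaccccbc'
  #3 SA[3]=6  'acaccccbc'
  #4 SA[4]=8  'accccbc'
  #5 SA[5]=0  'babacaacaccccbc'
  #6 SA[6]=2  'bacaacaccccbc'
  #7 SA[7]=13  'bc'
  #8 SA[8]=14  'c'
  #9 SA[9]=4  'caacaccccbc'
  #10 SA[10]=7  'caccccbc'
  #11 SA[11]=12  'cbc'
  #12 SA[12]=11  'ccbc'
  #13 SA[13]=10  'cccbc'
  #14 SA[14]=9  'ccccbc'

SA = [5, 1, 3, 6, 8, 0, 2, 13, 14, 4, 7, 12, 11, 10, 9]
rank  pair      lcp
   1  s[5:],s[1:]  1  'a'
   2  s[1:],s[3:]  1  'a'
   3  s[3:],s[6:]  3  'aca'
   4  s[6:],s[8:]  2  'ac'
   5  s[8:],s[0:]  0  ''
   6  s[0:],s[2:]  2  'ba'
   7  s[2:],s[13:]  1  'b'
   8  s[13:],s[14:]  0  ''
   9  s[14:],s[4:]  1  'c'
  10  s[4:],s[7:]  2  'ca'
  11  s[7:],s[12:]  1  'c'
  12  s[12:],s[11:]  1  'c'
  13  s[11:],s[10:]  2  'cc'
  14  s[10:],s[9:]  3  'ccc'

n(n+1)/2 = 15·16/2 = 120
Σ LCP = 0 + 1 + 1 + 3 + 2 + 0 + 2 + 1 + 0 + 1 + 2 + 1 + 1 + 2 + 3 = 20
distinct = 120 − 20 = 100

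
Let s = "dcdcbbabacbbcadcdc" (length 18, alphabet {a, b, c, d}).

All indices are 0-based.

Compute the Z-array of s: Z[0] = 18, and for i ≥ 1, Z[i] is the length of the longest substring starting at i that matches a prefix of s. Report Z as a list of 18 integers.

[18, 0, 2, 0, 0, 0, 0, 0, 0, 0, 0, 0, 0, 0, 4, 0, 2, 0]

Z[0]=18
i=1: fresh scan; Z[1]=0
i=2: fresh scan; Z[2]=2 grow→box=[2,4)
i=3: min(r-i=1, Z[1]=0)=0; Z[3]=0
i=4: fresh scan; Z[4]=0
i=5: fresh scan; Z[5]=0
i=6: fresh scan; Z[6]=0
i=7: fresh scan; Z[7]=0
i=8: fresh scan; Z[8]=0
i=9: fresh scan; Z[9]=0
i=10: fresh scan; Z[10]=0
i=11: fresh scan; Z[11]=0
i=12: fresh scan; Z[12]=0
i=13: fresh scan; Z[13]=0
i=14: fresh scan; Z[14]=4 grow→box=[14,18)
i=15: min(r-i=3, Z[1]=0)=0; Z[15]=0
i=16: min(r-i=2, Z[2]=2)=2; Z[16]=2
i=17: min(r-i=1, Z[3]=0)=0; Z[17]=0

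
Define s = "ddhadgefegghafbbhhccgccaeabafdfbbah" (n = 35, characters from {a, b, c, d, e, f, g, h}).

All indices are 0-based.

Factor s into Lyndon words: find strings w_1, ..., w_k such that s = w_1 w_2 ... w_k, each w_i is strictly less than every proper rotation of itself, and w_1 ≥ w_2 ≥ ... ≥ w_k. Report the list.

["ddh", "adgefegghafbbhhccgccae", "abafdfbbah"]

emit factor 1: 'ddh' (i=0, period=3)
emit factor 2: 'adgefegghafbbhhccgccae' (i=3, period=22)
emit factor 3: 'abafdfbbah' (i=25, period=10)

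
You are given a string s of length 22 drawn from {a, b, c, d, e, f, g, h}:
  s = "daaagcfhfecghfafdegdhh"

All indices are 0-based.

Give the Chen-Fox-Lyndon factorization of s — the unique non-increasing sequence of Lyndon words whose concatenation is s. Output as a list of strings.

emit factor 1: 'd' (i=0, period=1)
emit factor 2: 'aaagcfhfecghfafdegdhh' (i=1, period=21)

["d", "aaagcfhfecghfafdegdhh"]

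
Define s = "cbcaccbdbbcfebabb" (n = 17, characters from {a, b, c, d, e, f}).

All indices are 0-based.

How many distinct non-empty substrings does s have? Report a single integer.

rank→(start, suffix):
  0 → (14, 'abb')
  1 → (3, 'accbdbbcfebabb')
  2 → (16, 'b')
  3 → (13, 'babb')
  4 → (15, 'bb')
  5 → (8, 'bbcfebabb')
  6 → (1, 'bcaccbdbbcfebabb')
  7 → (9, 'bcfebabb')
  8 → (6, 'bdbbcfebabb')
  9 → (2, 'caccbdbbcfebabb')
  10 → (0, 'cbcaccbdbbcfebabb')
  11 → (5, 'cbdbbcfebabb')
  12 → (4, 'ccbdbbcfebabb')
  13 → (10, 'cfebabb')
  14 → (7, 'dbbcfebabb')
  15 → (12, 'ebabb')
  16 → (11, 'febabb')

SA = [14, 3, 16, 13, 15, 8, 1, 9, 6, 2, 0, 5, 4, 10, 7, 12, 11]
i: (SA[i-1],SA[i]) lcp shared
  1: (14,3) 1 'a'
  2: (3,16) 0 ''
  3: (16,13) 1 'b'
  4: (13,15) 1 'b'
  5: (15,8) 2 'bb'
  6: (8,1) 1 'b'
  7: (1,9) 2 'bc'
  8: (9,6) 1 'b'
  9: (6,2) 0 ''
  10: (2,0) 1 'c'
  11: (0,5) 2 'cb'
  12: (5,4) 1 'c'
  13: (4,10) 1 'c'
  14: (10,7) 0 ''
  15: (7,12) 0 ''
  16: (12,11) 0 ''

n(n+1)/2 = 17·18/2 = 153
Σ LCP = 0 + 1 + 0 + 1 + 1 + 2 + 1 + 2 + 1 + 0 + 1 + 2 + 1 + 1 + 0 + 0 + 0 = 14
distinct = 153 − 14 = 139

139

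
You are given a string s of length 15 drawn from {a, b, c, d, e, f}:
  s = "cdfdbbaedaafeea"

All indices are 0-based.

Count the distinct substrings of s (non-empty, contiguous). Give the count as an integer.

sorted suffixes:
  #0 SA[0]=14  'a'
  #1 SA[1]=9  'aafeea'
  #2 SA[2]=6  'aedaafeea'
  #3 SA[3]=10  'afeea'
  #4 SA[4]=5  'baedaafeea'
  #5 SA[5]=4  'bbaedaafeea'
  #6 SA[6]=0  'cdfdbbaedaafeea'
  #7 SA[7]=8  'daafeea'
  #8 SA[8]=3  'dbbaedaafeea'
  #9 SA[9]=1  'dfdbbaedaafeea'
  #10 SA[10]=13  'ea'
  #11 SA[11]=7  'edaafeea'
  #12 SA[12]=12  'eea'
  #13 SA[13]=2  'fdbbaedaafeea'
  #14 SA[14]=11  'feea'

SA = [14, 9, 6, 10, 5, 4, 0, 8, 3, 1, 13, 7, 12, 2, 11]
rank  pair      lcp
   1  s[14:],s[9:]  1  'a'
   2  s[9:],s[6:]  1  'a'
   3  s[6:],s[10:]  1  'a'
   4  s[10:],s[5:]  0  ''
   5  s[5:],s[4:]  1  'b'
   6  s[4:],s[0:]  0  ''
   7  s[0:],s[8:]  0  ''
   8  s[8:],s[3:]  1  'd'
   9  s[3:],s[1:]  1  'd'
  10  s[1:],s[13:]  0  ''
  11  s[13:],s[7:]  1  'e'
  12  s[7:],s[12:]  1  'e'
  13  s[12:],s[2:]  0  ''
  14  s[2:],s[11:]  1  'f'

n(n+1)/2 = 15·16/2 = 120
Σ LCP = 0 + 1 + 1 + 1 + 0 + 1 + 0 + 0 + 1 + 1 + 0 + 1 + 1 + 0 + 1 = 9
distinct = 120 − 9 = 111

111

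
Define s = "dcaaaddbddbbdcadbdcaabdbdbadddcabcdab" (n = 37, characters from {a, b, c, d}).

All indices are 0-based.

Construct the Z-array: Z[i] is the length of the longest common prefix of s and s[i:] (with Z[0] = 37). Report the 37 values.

[37, 0, 0, 0, 0, 1, 1, 0, 1, 1, 0, 0, 3, 0, 0, 1, 0, 4, 0, 0, 0, 0, 1, 0, 1, 0, 0, 1, 1, 3, 0, 0, 0, 0, 1, 0, 0]

Z[0]=37
i=1: outside box; Z[1]=0
i=2: outside box; Z[2]=0
i=3: outside box; Z[3]=0
i=4: outside box; Z[4]=0
i=5: outside box; Z[5]=1 grow→box=[5,6)
i=6: outside box; Z[6]=1 grow→box=[6,7)
i=7: outside box; Z[7]=0
i=8: outside box; Z[8]=1 grow→box=[8,9)
i=9: outside box; Z[9]=1 grow→box=[9,10)
i=10: outside box; Z[10]=0
i=11: outside box; Z[11]=0
i=12: outside box; Z[12]=3 grow→box=[12,15)
i=13: min(r-i=2, Z[1]=0)=0; Z[13]=0
i=14: min(r-i=1, Z[2]=0)=0; Z[14]=0
i=15: outside box; Z[15]=1 grow→box=[15,16)
i=16: outside box; Z[16]=0
i=17: outside box; Z[17]=4 grow→box=[17,21)
i=18: min(r-i=3, Z[1]=0)=0; Z[18]=0
i=19: min(r-i=2, Z[2]=0)=0; Z[19]=0
i=20: min(r-i=1, Z[3]=0)=0; Z[20]=0
i=21: outside box; Z[21]=0
i=22: outside box; Z[22]=1 grow→box=[22,23)
i=23: outside box; Z[23]=0
i=24: outside box; Z[24]=1 grow→box=[24,25)
i=25: outside box; Z[25]=0
i=26: outside box; Z[26]=0
i=27: outside box; Z[27]=1 grow→box=[27,28)
i=28: outside box; Z[28]=1 grow→box=[28,29)
i=29: outside box; Z[29]=3 grow→box=[29,32)
i=30: min(r-i=2, Z[1]=0)=0; Z[30]=0
i=31: min(r-i=1, Z[2]=0)=0; Z[31]=0
i=32: outside box; Z[32]=0
i=33: outside box; Z[33]=0
i=34: outside box; Z[34]=1 grow→box=[34,35)
i=35: outside box; Z[35]=0
i=36: outside box; Z[36]=0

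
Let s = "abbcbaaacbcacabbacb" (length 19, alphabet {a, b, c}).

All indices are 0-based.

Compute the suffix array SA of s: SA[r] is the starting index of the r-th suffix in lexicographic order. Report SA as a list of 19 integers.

rank→(start, suffix):
  0 → (5, 'aaacbcacabbacb')
  1 → (6, 'aacbcacabbacb')
  2 → (13, 'abbacb')
  3 → (0, 'abbcbaaacbcacabbacb')
  4 → (11, 'acabbacb')
  5 → (16, 'acb')
  6 → (7, 'acbcacabbacb')
  7 → (18, 'b')
  8 → (4, 'baaacbcacabbacb')
  9 → (15, 'bacb')
  10 → (14, 'bbacb')
  11 → (1, 'bbcbaaacbcacabbacb')
  12 → (9, 'bcacabbacb')
  13 → (2, 'bcbaaacbcacabbacb')
  14 → (12, 'cabbacb')
  15 → (10, 'cacabbacb')
  16 → (17, 'cb')
  17 → (3, 'cbaaacbcacabbacb')
  18 → (8, 'cbcacabbacb')

[5, 6, 13, 0, 11, 16, 7, 18, 4, 15, 14, 1, 9, 2, 12, 10, 17, 3, 8]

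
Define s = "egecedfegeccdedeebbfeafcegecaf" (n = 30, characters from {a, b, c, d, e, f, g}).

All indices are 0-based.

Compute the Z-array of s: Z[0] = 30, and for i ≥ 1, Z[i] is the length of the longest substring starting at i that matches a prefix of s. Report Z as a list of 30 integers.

Z[0]=30
i=1: fresh scan; Z[1]=0
i=2: fresh scan; Z[2]=1 scan→box=[2,3)
i=3: fresh scan; Z[3]=0
i=4: fresh scan; Z[4]=1 scan→box=[4,5)
i=5: fresh scan; Z[5]=0
i=6: fresh scan; Z[6]=0
i=7: fresh scan; Z[7]=4 scan→box=[7,11)
i=8: min(r-i=3, Z[1]=0)=0; Z[8]=0
i=9: min(r-i=2, Z[2]=1)=1; Z[9]=1
i=10: min(r-i=1, Z[3]=0)=0; Z[10]=0
i=11: fresh scan; Z[11]=0
i=12: fresh scan; Z[12]=0
i=13: fresh scan; Z[13]=1 scan→box=[13,14)
i=14: fresh scan; Z[14]=0
i=15: fresh scan; Z[15]=1 scan→box=[15,16)
i=16: fresh scan; Z[16]=1 scan→box=[16,17)
i=17: fresh scan; Z[17]=0
i=18: fresh scan; Z[18]=0
i=19: fresh scan; Z[19]=0
i=20: fresh scan; Z[20]=1 scan→box=[20,21)
i=21: fresh scan; Z[21]=0
i=22: fresh scan; Z[22]=0
i=23: fresh scan; Z[23]=0
i=24: fresh scan; Z[24]=4 scan→box=[24,28)
i=25: min(r-i=3, Z[1]=0)=0; Z[25]=0
i=26: min(r-i=2, Z[2]=1)=1; Z[26]=1
i=27: min(r-i=1, Z[3]=0)=0; Z[27]=0
i=28: fresh scan; Z[28]=0
i=29: fresh scan; Z[29]=0

[30, 0, 1, 0, 1, 0, 0, 4, 0, 1, 0, 0, 0, 1, 0, 1, 1, 0, 0, 0, 1, 0, 0, 0, 4, 0, 1, 0, 0, 0]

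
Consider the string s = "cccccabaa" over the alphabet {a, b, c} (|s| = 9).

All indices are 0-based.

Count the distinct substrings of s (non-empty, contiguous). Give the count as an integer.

33

rank | idx | suffix
   0 |   8 | a
   1 |   7 | aa
   2 |   5 | abaa
   3 |   6 | baa
   4 |   4 | cabaa
   5 |   3 | ccabaa
   6 |   2 | cccabaa
   7 |   1 | ccccabaa
   8 |   0 | cccccabaa

SA = [8, 7, 5, 6, 4, 3, 2, 1, 0]
i: (SA[i-1],SA[i]) lcp shared
  1: (8,7) 1 'a'
  2: (7,5) 1 'a'
  3: (5,6) 0 ''
  4: (6,4) 0 ''
  5: (4,3) 1 'c'
  6: (3,2) 2 'cc'
  7: (2,1) 3 'ccc'
  8: (1,0) 4 'cccc'

n(n+1)/2 = 9·10/2 = 45
Σ LCP = 0 + 1 + 1 + 0 + 0 + 1 + 2 + 3 + 4 = 12
distinct = 45 − 12 = 33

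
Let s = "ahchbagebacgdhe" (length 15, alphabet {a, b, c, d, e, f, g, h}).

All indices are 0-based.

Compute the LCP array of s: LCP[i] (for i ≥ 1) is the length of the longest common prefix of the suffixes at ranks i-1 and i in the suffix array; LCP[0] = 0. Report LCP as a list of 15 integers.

rank | idx | suffix
   0 |   9 | acgdhe
   1 |   5 | agebacgdhe
   2 |   0 | ahchbagebacgdhe
   3 |   8 | bacgdhe
   4 |   4 | bagebacgdhe
   5 |  10 | cgdhe
   6 |   2 | chbagebacgdhe
   7 |  12 | dhe
   8 |  14 | e
   9 |   7 | ebacgdhe
  10 |  11 | gdhe
  11 |   6 | gebacgdhe
  12 |   3 | hbagebacgdhe
  13 |   1 | hchbagebacgdhe
  14 |  13 | he

SA = [9, 5, 0, 8, 4, 10, 2, 12, 14, 7, 11, 6, 3, 1, 13]
[i] adj suffixes → lcp
  [1] 9/5 → 1 ('a')
  [2] 5/0 → 1 ('a')
  [3] 0/8 → 0 ('')
  [4] 8/4 → 2 ('ba')
  [5] 4/10 → 0 ('')
  [6] 10/2 → 1 ('c')
  [7] 2/12 → 0 ('')
  [8] 12/14 → 0 ('')
  [9] 14/7 → 1 ('e')
  [10] 7/11 → 0 ('')
  [11] 11/6 → 1 ('g')
  [12] 6/3 → 0 ('')
  [13] 3/1 → 1 ('h')
  [14] 1/13 → 1 ('h')

[0, 1, 1, 0, 2, 0, 1, 0, 0, 1, 0, 1, 0, 1, 1]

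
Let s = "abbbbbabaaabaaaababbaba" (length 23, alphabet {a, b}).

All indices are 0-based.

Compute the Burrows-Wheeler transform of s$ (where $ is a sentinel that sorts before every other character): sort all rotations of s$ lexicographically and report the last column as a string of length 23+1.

abbbaaababab$aaabbaabbba

rank  rotation                  last
    0  $abbbbbabaaabaaaababbaba  a
    1  a$abbbbbabaaabaaaababbab  b
    2  aaaababbaba$abbbbbabaaab  b
    3  aaabaaaababbaba$abbbbbab  b
    4  aaababbaba$abbbbbabaaaba  a
    5  aabaaaababbaba$abbbbbaba  a
    6  aababbaba$abbbbbabaaabaa  a
    7  aba$abbbbbabaaabaaaababb  b
    8  abaaaababbaba$abbbbbabaa  a
    9  abaaabaaaababbaba$abbbbb  b
   10  ababbaba$abbbbbabaaabaaa  a
   11  abbaba$abbbbbabaaabaaaab  b
   12  abbbbbabaaabaaaababbaba$  $
   13  ba$abbbbbabaaabaaaababba  a
   14  baaaababbaba$abbbbbabaaa  a
   15  baaabaaaababbaba$abbbbba  a
   16  baba$abbbbbabaaabaaaabab  b
   17  babaaabaaaababbaba$abbbb  b
   18  babbaba$abbbbbabaaabaaaa  a
   19  bbaba$abbbbbabaaabaaaaba  a
   20  bbabaaabaaaababbaba$abbb  b
   21  bbbabaaabaaaababbaba$abb  b
   22  bbbbabaaabaaaababbaba$ab  b
   23  bbbbbabaaabaaaababbaba$a  a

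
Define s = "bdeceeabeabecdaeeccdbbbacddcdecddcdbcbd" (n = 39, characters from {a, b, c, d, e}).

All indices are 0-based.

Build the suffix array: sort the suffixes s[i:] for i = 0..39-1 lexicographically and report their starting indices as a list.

sorted suffixes:
  #0 SA[0]=6  'abeabecdaeeccdbbbacddcdecddcdbcbd'
  #1 SA[1]=9  'abecdaeeccdbbbacddcdecddcdbcbd'
  #2 SA[2]=23  'acddcdecddcdbcbd'
  #3 SA[3]=14  'aeeccdbbbacddcdecddcdbcbd'
  #4 SA[4]=22  'bacddcdecddcdbcbd'
  #5 SA[5]=21  'bbacddcdecddcdbcbd'
  #6 SA[6]=20  'bbbacddcdecddcdbcbd'
  #7 SA[7]=35  'bcbd'
  #8 SA[8]=37  'bd'
  #9 SA[9]=0  'bdeceeabeabecdaeeccdbbbacddcdecddcdbcbd'
  #10 SA[10]=7  'beabecdaeeccdbbbacddcdecddcdbcbd'
  #11 SA[11]=10  'becdaeeccdbbbacddcdecddcdbcbd'
  #12 SA[12]=36  'cbd'
  #13 SA[13]=17  'ccdbbbacddcdecddcdbcbd'
  #14 SA[14]=12  'cdaeeccdbbbacddcdecddcdbcbd'
  #15 SA[15]=18  'cdbbbacddcdecddcdbcbd'
  #16 SA[16]=33  'cdbcbd'
  #17 SA[17]=30  'cddcdbcbd'
  #18 SA[18]=24  'cddcdecddcdbcbd'
  #19 SA[19]=27  'cdecddcdbcbd'
  #20 SA[20]=3  'ceeabeabecdaeeccdbbbacddcdecddcdbcbd'
  #21 SA[21]=38  'd'
  #22 SA[22]=13  'daeeccdbbbacddcdecddcdbcbd'
  #23 SA[23]=19  'dbbbacddcdecddcdbcbd'
  #24 SA[24]=34  'dbcbd'
  #25 SA[25]=32  'dcdbcbd'
  #26 SA[26]=26  'dcdecddcdbcbd'
  #27 SA[27]=31  'ddcdbcbd'
  #28 SA[28]=25  'ddcdecddcdbcbd'
  #29 SA[29]=28  'decddcdbcbd'
  #30 SA[30]=1  'deceeabeabecdaeeccdbbbacddcdecddcdbcbd'
  #31 SA[31]=5  'eabeabecdaeeccdbbbacddcdecddcdbcbd'
  #32 SA[32]=8  'eabecdaeeccdbbbacddcdecddcdbcbd'
  #33 SA[33]=16  'eccdbbbacddcdecddcdbcbd'
  #34 SA[34]=11  'ecdaeeccdbbbacddcdecddcdbcbd'
  #35 SA[35]=29  'ecddcdbcbd'
  #36 SA[36]=2  'eceeabeabecdaeeccdbbbacddcdecddcdbcbd'
  #37 SA[37]=4  'eeabeabecdaeeccdbbbacddcdecddcdbcbd'
  #38 SA[38]=15  'eeccdbbbacddcdecddcdbcbd'

[6, 9, 23, 14, 22, 21, 20, 35, 37, 0, 7, 10, 36, 17, 12, 18, 33, 30, 24, 27, 3, 38, 13, 19, 34, 32, 26, 31, 25, 28, 1, 5, 8, 16, 11, 29, 2, 4, 15]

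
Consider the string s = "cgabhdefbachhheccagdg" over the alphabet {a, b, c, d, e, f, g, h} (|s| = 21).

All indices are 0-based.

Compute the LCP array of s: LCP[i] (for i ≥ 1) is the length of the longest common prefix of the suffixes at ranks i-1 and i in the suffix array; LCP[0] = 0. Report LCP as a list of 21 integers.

rank | idx | suffix
   0 |   2 | abhdefbachhheccagdg
   1 |   9 | achhheccagdg
   2 |  17 | agdg
   3 |   8 | bachhheccagdg
   4 |   3 | bhdefbachhheccagdg
   5 |  16 | cagdg
   6 |  15 | ccagdg
   7 |   0 | cgabhdefbachhheccagdg
   8 |  10 | chhheccagdg
   9 |   5 | defbachhheccagdg
  10 |  19 | dg
  11 |  14 | eccagdg
  12 |   6 | efbachhheccagdg
  13 |   7 | fbachhheccagdg
  14 |  20 | g
  15 |   1 | gabhdefbachhheccagdg
  16 |  18 | gdg
  17 |   4 | hdefbachhheccagdg
  18 |  13 | heccagdg
  19 |  12 | hheccagdg
  20 |  11 | hhheccagdg

SA = [2, 9, 17, 8, 3, 16, 15, 0, 10, 5, 19, 14, 6, 7, 20, 1, 18, 4, 13, 12, 11]
rank  pair      lcp
   1  s[2:],s[9:]  1  'a'
   2  s[9:],s[17:]  1  'a'
   3  s[17:],s[8:]  0  ''
   4  s[8:],s[3:]  1  'b'
   5  s[3:],s[16:]  0  ''
   6  s[16:],s[15:]  1  'c'
   7  s[15:],s[0:]  1  'c'
   8  s[0:],s[10:]  1  'c'
   9  s[10:],s[5:]  0  ''
  10  s[5:],s[19:]  1  'd'
  11  s[19:],s[14:]  0  ''
  12  s[14:],s[6:]  1  'e'
  13  s[6:],s[7:]  0  ''
  14  s[7:],s[20:]  0  ''
  15  s[20:],s[1:]  1  'g'
  16  s[1:],s[18:]  1  'g'
  17  s[18:],s[4:]  0  ''
  18  s[4:],s[13:]  1  'h'
  19  s[13:],s[12:]  1  'h'
  20  s[12:],s[11:]  2  'hh'

[0, 1, 1, 0, 1, 0, 1, 1, 1, 0, 1, 0, 1, 0, 0, 1, 1, 0, 1, 1, 2]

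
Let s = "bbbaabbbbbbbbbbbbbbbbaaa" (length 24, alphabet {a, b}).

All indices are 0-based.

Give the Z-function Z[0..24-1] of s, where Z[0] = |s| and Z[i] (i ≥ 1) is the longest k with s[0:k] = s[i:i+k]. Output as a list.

[24, 2, 1, 0, 0, 3, 3, 3, 3, 3, 3, 3, 3, 3, 3, 3, 3, 3, 5, 2, 1, 0, 0, 0]

Z[0]=24
i=1: i≥r, start 0; Z[1]=2 grow→box=[1,3)
i=2: min(r-i=1, Z[1]=2)=1; Z[2]=1
i=3: i≥r, start 0; Z[3]=0
i=4: i≥r, start 0; Z[4]=0
i=5: i≥r, start 0; Z[5]=3 grow→box=[5,8)
i=6: min(r-i=2, Z[1]=2)=2; Z[6]=3 grow→box=[6,9)
i=7: min(r-i=2, Z[1]=2)=2; Z[7]=3 grow→box=[7,10)
i=8: min(r-i=2, Z[1]=2)=2; Z[8]=3 grow→box=[8,11)
i=9: min(r-i=2, Z[1]=2)=2; Z[9]=3 grow→box=[9,12)
i=10: min(r-i=2, Z[1]=2)=2; Z[10]=3 grow→box=[10,13)
i=11: min(r-i=2, Z[1]=2)=2; Z[11]=3 grow→box=[11,14)
i=12: min(r-i=2, Z[1]=2)=2; Z[12]=3 grow→box=[12,15)
i=13: min(r-i=2, Z[1]=2)=2; Z[13]=3 grow→box=[13,16)
i=14: min(r-i=2, Z[1]=2)=2; Z[14]=3 grow→box=[14,17)
i=15: min(r-i=2, Z[1]=2)=2; Z[15]=3 grow→box=[15,18)
i=16: min(r-i=2, Z[1]=2)=2; Z[16]=3 grow→box=[16,19)
i=17: min(r-i=2, Z[1]=2)=2; Z[17]=3 grow→box=[17,20)
i=18: min(r-i=2, Z[1]=2)=2; Z[18]=5 grow→box=[18,23)
i=19: min(r-i=4, Z[1]=2)=2; Z[19]=2
i=20: min(r-i=3, Z[2]=1)=1; Z[20]=1
i=21: min(r-i=2, Z[3]=0)=0; Z[21]=0
i=22: min(r-i=1, Z[4]=0)=0; Z[22]=0
i=23: i≥r, start 0; Z[23]=0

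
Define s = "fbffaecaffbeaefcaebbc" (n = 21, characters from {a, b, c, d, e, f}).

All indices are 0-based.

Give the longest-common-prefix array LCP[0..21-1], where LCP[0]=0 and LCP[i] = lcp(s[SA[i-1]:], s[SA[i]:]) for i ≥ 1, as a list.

rank | idx | suffix
   0 |  16 | aebbc
   1 |   4 | aecaffbeaefcaebbc
   2 |  12 | aefcaebbc
   3 |   7 | affbeaefcaebbc
   4 |  18 | bbc
   5 |  19 | bc
   6 |  10 | beaefcaebbc
   7 |   1 | bffaecaffbeaefcaebbc
   8 |  20 | c
   9 |  15 | caebbc
  10 |   6 | caffbeaefcaebbc
  11 |  11 | eaefcaebbc
  12 |  17 | ebbc
  13 |   5 | ecaffbeaefcaebbc
  14 |  13 | efcaebbc
  15 |   3 | faecaffbeaefcaebbc
  16 |   9 | fbeaefcaebbc
  17 |   0 | fbffaecaffbeaefcaebbc
  18 |  14 | fcaebbc
  19 |   2 | ffaecaffbeaefcaebbc
  20 |   8 | ffbeaefcaebbc

SA = [16, 4, 12, 7, 18, 19, 10, 1, 20, 15, 6, 11, 17, 5, 13, 3, 9, 0, 14, 2, 8]
[i] adj suffixes → lcp
  [1] 16/4 → 2 ('ae')
  [2] 4/12 → 2 ('ae')
  [3] 12/7 → 1 ('a')
  [4] 7/18 → 0 ('')
  [5] 18/19 → 1 ('b')
  [6] 19/10 → 1 ('b')
  [7] 10/1 → 1 ('b')
  [8] 1/20 → 0 ('')
  [9] 20/15 → 1 ('c')
  [10] 15/6 → 2 ('ca')
  [11] 6/11 → 0 ('')
  [12] 11/17 → 1 ('e')
  [13] 17/5 → 1 ('e')
  [14] 5/13 → 1 ('e')
  [15] 13/3 → 0 ('')
  [16] 3/9 → 1 ('f')
  [17] 9/0 → 2 ('fb')
  [18] 0/14 → 1 ('f')
  [19] 14/2 → 1 ('f')
  [20] 2/8 → 2 ('ff')

[0, 2, 2, 1, 0, 1, 1, 1, 0, 1, 2, 0, 1, 1, 1, 0, 1, 2, 1, 1, 2]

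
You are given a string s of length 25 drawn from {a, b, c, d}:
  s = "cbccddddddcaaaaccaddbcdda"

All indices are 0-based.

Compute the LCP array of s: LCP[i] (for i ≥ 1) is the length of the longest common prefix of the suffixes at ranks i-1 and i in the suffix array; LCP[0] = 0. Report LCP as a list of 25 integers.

[0, 1, 3, 2, 1, 1, 0, 2, 0, 2, 1, 1, 2, 1, 3, 0, 1, 1, 1, 2, 2, 2, 3, 4, 5]

rank | idx | suffix
   0 |  24 | a
   1 |  11 | aaaaccaddbcdda
   2 |  12 | aaaccaddbcdda
   3 |  13 | aaccaddbcdda
   4 |  14 | accaddbcdda
   5 |  17 | addbcdda
   6 |   1 | bccddddddcaaaaccaddbcdda
   7 |  20 | bcdda
   8 |  10 | caaaaccaddbcdda
   9 |  16 | caddbcdda
  10 |   0 | cbccddddddcaaaaccaddbcdda
  11 |  15 | ccaddbcdda
  12 |   2 | ccddddddcaaaaccaddbcdda
  13 |  21 | cdda
  14 |   3 | cddddddcaaaaccaddbcdda
  15 |  23 | da
  16 |  19 | dbcdda
  17 |   9 | dcaaaaccaddbcdda
  18 |  22 | dda
  19 |  18 | ddbcdda
  20 |   8 | ddcaaaaccaddbcdda
  21 |   7 | dddcaaaaccaddbcdda
  22 |   6 | ddddcaaaaccaddbcdda
  23 |   5 | dddddcaaaaccaddbcdda
  24 |   4 | ddddddcaaaaccaddbcdda

SA = [24, 11, 12, 13, 14, 17, 1, 20, 10, 16, 0, 15, 2, 21, 3, 23, 19, 9, 22, 18, 8, 7, 6, 5, 4]
[i] adj suffixes → lcp
  [1] 24/11 → 1 ('a')
  [2] 11/12 → 3 ('aaa')
  [3] 12/13 → 2 ('aa')
  [4] 13/14 → 1 ('a')
  [5] 14/17 → 1 ('a')
  [6] 17/1 → 0 ('')
  [7] 1/20 → 2 ('bc')
  [8] 20/10 → 0 ('')
  [9] 10/16 → 2 ('ca')
  [10] 16/0 → 1 ('c')
  [11] 0/15 → 1 ('c')
  [12] 15/2 → 2 ('cc')
  [13] 2/21 → 1 ('c')
  [14] 21/3 → 3 ('cdd')
  [15] 3/23 → 0 ('')
  [16] 23/19 → 1 ('d')
  [17] 19/9 → 1 ('d')
  [18] 9/22 → 1 ('d')
  [19] 22/18 → 2 ('dd')
  [20] 18/8 → 2 ('dd')
  [21] 8/7 → 2 ('dd')
  [22] 7/6 → 3 ('ddd')
  [23] 6/5 → 4 ('dddd')
  [24] 5/4 → 5 ('ddddd')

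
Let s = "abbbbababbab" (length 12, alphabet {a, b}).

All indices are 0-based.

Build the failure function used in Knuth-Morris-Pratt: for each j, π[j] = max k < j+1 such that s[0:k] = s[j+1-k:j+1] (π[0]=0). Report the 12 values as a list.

π[0] = 0
j=1 s[j]='b': π[1]=0 (border '')
j=2 s[j]='b': π[2]=0 (border '')
j=3 s[j]='b': π[3]=0 (border '')
j=4 s[j]='b': π[4]=0 (border '')
j=5 s[j]='a': π[5]=1 (border 'a')
j=6 s[j]='b': π[6]=2 (border 'ab')
j=7 s[j]='a': k: 2→0; π[7]=1 (border 'a')
j=8 s[j]='b': π[8]=2 (border 'ab')
j=9 s[j]='b': π[9]=3 (border 'abb')
j=10 s[j]='a': k: 3→0; π[10]=1 (border 'a')
j=11 s[j]='b': π[11]=2 (border 'ab')

[0, 0, 0, 0, 0, 1, 2, 1, 2, 3, 1, 2]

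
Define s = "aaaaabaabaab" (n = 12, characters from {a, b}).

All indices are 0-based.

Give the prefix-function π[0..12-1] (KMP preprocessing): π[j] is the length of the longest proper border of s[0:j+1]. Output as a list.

π[0] = 0
j=1 s[j]='a': π[1]=1 (border 'a')
j=2 s[j]='a': π[2]=2 (border 'aa')
j=3 s[j]='a': π[3]=3 (border 'aaa')
j=4 s[j]='a': π[4]=4 (border 'aaaa')
j=5 s[j]='b': k: 4→3→2→1→0; π[5]=0 (border '')
j=6 s[j]='a': π[6]=1 (border 'a')
j=7 s[j]='a': π[7]=2 (border 'aa')
j=8 s[j]='b': k: 2→1→0; π[8]=0 (border '')
j=9 s[j]='a': π[9]=1 (border 'a')
j=10 s[j]='a': π[10]=2 (border 'aa')
j=11 s[j]='b': k: 2→1→0; π[11]=0 (border '')

[0, 1, 2, 3, 4, 0, 1, 2, 0, 1, 2, 0]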